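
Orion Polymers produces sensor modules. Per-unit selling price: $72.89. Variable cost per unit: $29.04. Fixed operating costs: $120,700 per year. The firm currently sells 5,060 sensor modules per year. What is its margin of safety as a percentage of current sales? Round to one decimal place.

45.6%

Unit CM = price − variable cost = $72.89 − $29.04 = $43.85. Break-even units = $120,700 ÷ $43.85 = 2,752.57; break-even revenue = 2,752.57 × $72.89 = $200,634.50.
Actual sales revenue = 5,060 × $72.89 = $368,823.40.
Margin of safety = ($368,823.40 − $200,634.50) ÷ $368,823.40 = 45.6%.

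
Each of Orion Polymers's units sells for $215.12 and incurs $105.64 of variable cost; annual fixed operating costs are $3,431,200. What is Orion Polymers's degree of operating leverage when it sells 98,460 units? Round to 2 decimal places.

Total contribution margin = 98,460 × $109.48 = $10,779,400.80.
Subtracting fixed costs: EBIT = $10,779,400.80 − $3,431,200 = $7,348,200.80.
So DOL = total CM / EBIT = $10,779,400.80 / $7,348,200.80 = 1.4669.

1.47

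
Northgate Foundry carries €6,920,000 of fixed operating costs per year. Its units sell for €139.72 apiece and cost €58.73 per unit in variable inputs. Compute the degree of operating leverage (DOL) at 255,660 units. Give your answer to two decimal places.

1.50

Contribution at this volume is 255,660 × €80.99 = €20,705,903.40.
EBIT = €20,705,903.40 − €6,920,000 = €13,785,903.40.
So DOL = total CM / EBIT = €20,705,903.40 / €13,785,903.40 = 1.5020.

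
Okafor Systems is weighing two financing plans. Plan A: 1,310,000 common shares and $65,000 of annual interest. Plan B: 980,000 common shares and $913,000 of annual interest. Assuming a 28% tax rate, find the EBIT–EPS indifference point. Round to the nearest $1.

At indifference, (EBIT − 65,000)(1 − t)/1,310,000 = (EBIT − 913,000)(1 − t)/980,000.
Cancelling (1 − t) and cross-multiplying: 980,000·(EBIT − 65,000) = 1,310,000·(EBIT − 913,000).
EBIT × (1,310,000 − 980,000) = 913,000 × 1,310,000 − 65,000 × 980,000 = 1,132,330,000,000, so EBIT = 1,132,330,000,000 ÷ 330,000 = 3,431,303.03.

$3,431,303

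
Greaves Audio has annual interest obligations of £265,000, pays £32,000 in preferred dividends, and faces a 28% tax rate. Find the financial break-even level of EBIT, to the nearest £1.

Grossing the preferred dividend up to pre-tax terms: £32,000 / (1 − 0.28) = £44,444.44.
EPS = 0 when EBIT covers interest plus the pre-tax preferred burden: £265,000 + £44,444.44 = £309,444.44.

£309,444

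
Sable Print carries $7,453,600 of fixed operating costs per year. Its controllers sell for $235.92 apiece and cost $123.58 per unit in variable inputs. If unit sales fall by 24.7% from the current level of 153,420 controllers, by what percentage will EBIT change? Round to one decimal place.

Total contribution margin = 153,420 × $112.34 = $17,235,202.80.
Operating income = contribution − fixed costs = $17,235,202.80 − $7,453,600 = $9,781,602.80.
DOL = contribution ÷ EBIT = $17,235,202.80 ÷ $9,781,602.80 = 1.7620.
So EBIT moves 1.7620 × (-24.7%) = -43.5%.

-43.5%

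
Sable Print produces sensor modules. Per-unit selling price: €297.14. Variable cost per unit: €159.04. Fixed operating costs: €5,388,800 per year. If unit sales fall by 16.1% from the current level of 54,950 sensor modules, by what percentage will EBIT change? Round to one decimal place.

-55.5%

At 54,950 units, contribution = 54,950 × €138.10 = €7,588,595.00.
Subtracting fixed costs: EBIT = €7,588,595.00 − €5,388,800 = €2,199,795.00.
DOL = contribution ÷ EBIT = €7,588,595.00 ÷ €2,199,795.00 = 3.4497.
So EBIT moves 3.4497 × (-16.1%) = -55.5%.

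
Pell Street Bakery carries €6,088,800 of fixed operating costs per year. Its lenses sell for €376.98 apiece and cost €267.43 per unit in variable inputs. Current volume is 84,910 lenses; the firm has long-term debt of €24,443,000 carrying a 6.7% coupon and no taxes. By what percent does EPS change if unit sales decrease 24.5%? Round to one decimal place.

Contribution at this volume is 84,910 × €109.55 = €9,301,890.50.
Operating income = contribution − fixed costs = €9,301,890.50 − €6,088,800 = €3,213,090.50.
After interest of €1,637,681.00, pre-tax earnings = €1,575,409.50.
DCL = total CM / (EBIT − I) = €9,301,890.50 / €1,575,409.50 = 5.9044.
%ΔEPS = DCL × %ΔSales = 5.9044 × -24.5% = -144.7%.

-144.7%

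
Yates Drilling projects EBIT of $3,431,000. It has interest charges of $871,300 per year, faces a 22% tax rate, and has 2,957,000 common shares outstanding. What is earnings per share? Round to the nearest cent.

$0.68

Interest = $871,300.00, so EBT = $3,431,000 − $871,300.00 = $2,559,700.00.
Net income = $2,559,700.00 × (1 − 0.22) = $1,996,566.00.
EPS = $1,996,566.00 ÷ 2,957,000 = $0.68.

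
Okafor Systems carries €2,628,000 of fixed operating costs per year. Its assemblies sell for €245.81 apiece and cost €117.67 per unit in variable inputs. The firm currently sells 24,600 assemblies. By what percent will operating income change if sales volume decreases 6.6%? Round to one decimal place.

-39.7%

Contribution at this volume is 24,600 × €128.14 = €3,152,244.00.
Subtracting fixed costs: EBIT = €3,152,244.00 − €2,628,000 = €524,244.00.
So DOL = total CM / EBIT = €3,152,244.00 / €524,244.00 = 6.0129.
So EBIT moves 6.0129 × (-6.6%) = -39.7%.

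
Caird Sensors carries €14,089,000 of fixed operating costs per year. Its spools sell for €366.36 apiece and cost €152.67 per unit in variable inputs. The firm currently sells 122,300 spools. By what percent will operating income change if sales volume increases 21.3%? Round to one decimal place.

+46.2%

At 122,300 units, contribution = 122,300 × €213.69 = €26,134,287.00.
Subtracting fixed costs: EBIT = €26,134,287.00 − €14,089,000 = €12,045,287.00.
Degree of operating leverage = €26,134,287.00 / €12,045,287.00 = 2.1697.
So EBIT moves 2.1697 × (+21.3%) = +46.2%.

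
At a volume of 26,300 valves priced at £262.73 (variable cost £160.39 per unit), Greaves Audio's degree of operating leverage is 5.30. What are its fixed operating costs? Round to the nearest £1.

At 26,300 units, contribution = 26,300 × £102.34 = £2,691,542.00.
Since DOL = CM ÷ EBIT, EBIT = £2,691,542.00 ÷ 5.30 = £507,838.11.
And FC = contribution − EBIT = £2,691,542.00 − £507,838.11 = £2,183,704.

£2,183,704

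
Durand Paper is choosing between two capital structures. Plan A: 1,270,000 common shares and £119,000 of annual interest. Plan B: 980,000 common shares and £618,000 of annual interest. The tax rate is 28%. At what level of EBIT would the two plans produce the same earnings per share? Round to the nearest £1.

£2,304,276

Set EPS_A = EPS_B: (EBIT − £119,000)(1 − 0.28) ÷ 1,270,000 = (EBIT − £618,000)(1 − 0.28) ÷ 980,000.
Cancelling (1 − t) and cross-multiplying: 980,000·(EBIT − 119,000) = 1,270,000·(EBIT − 618,000).
Solving, EBIT = (618,000·1,270,000 − 119,000·980,000) / (1,270,000 − 980,000) = 668,240,000,000 / 290,000 = 2,304,275.86.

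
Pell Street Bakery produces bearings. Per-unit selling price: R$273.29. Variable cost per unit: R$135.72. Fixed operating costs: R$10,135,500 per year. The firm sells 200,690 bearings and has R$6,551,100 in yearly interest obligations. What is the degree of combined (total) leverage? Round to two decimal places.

Total contribution margin = 200,690 × R$137.57 = R$27,608,923.30.
EBIT = R$27,608,923.30 − R$10,135,500 = R$17,473,423.30. Interest = R$6,551,100.00.
DOL = R$27,608,923.30 ÷ R$17,473,423.30 = 1.5801; DFL = R$17,473,423.30 ÷ R$10,922,323.30 = 1.5998.
DCL = DOL × DFL = 1.5801 × 1.5998 = 2.5278.

2.53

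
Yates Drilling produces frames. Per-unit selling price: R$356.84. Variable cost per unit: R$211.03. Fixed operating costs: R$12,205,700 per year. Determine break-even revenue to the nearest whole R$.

Contribution margin per unit = R$356.84 − R$211.03 = R$145.81, a CM ratio of R$145.81 ÷ R$356.84 = 0.4086.
Break-even sales = FC ÷ CM ratio = R$12,205,700 × R$356.84 / R$145.81 = R$29,870,942.

R$29,870,942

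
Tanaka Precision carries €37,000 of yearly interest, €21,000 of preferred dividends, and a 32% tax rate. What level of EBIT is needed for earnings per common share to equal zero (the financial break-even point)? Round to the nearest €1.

Preferred dividends are paid after tax, so their pre-tax equivalent is €21,000 ÷ (1 − 0.32) = €30,882.35.
Financial break-even EBIT = interest + D_p ÷ (1 − t) = €37,000 + €30,882.35 = €67,882.35.

€67,882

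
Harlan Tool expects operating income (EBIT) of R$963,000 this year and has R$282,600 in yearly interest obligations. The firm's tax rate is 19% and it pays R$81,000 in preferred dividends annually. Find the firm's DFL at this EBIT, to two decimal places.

Interest = R$282,600.00.
Preferred dividends grossed up pre-tax: R$81,000 / (1 − 0.19) = R$100,000.00.
DFL = EBIT ÷ [EBIT − I − D_p/(1−t)] = R$963,000 ÷ [R$963,000 − R$282,600.00 − R$100,000.00] = R$963,000 ÷ R$580,400.00 = 1.6592.

1.66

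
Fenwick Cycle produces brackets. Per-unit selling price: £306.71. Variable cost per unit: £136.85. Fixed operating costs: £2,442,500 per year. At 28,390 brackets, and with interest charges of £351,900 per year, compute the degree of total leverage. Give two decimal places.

Contribution at this volume is 28,390 × £169.86 = £4,822,325.40.
Subtracting fixed costs: EBIT = £4,822,325.40 − £2,442,500 = £2,379,825.40. Interest = £351,900.00, so EBIT − I = £2,027,925.40.
DCL = contribution ÷ (EBIT − I) = £4,822,325.40 ÷ £2,027,925.40 = 2.3780.

2.38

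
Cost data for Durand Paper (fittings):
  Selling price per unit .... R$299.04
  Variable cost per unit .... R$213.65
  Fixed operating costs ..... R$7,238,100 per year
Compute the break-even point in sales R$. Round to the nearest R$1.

Contribution margin per unit = R$299.04 − R$213.65 = R$85.39, a CM ratio of R$85.39 ÷ R$299.04 = 0.2855.
Break-even revenue = fixed costs × price ÷ CM = R$7,238,100 × R$299.04 ÷ R$85.39 = R$25,348,184.

R$25,348,184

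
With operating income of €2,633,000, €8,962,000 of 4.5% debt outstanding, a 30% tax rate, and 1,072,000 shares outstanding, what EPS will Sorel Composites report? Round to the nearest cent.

€1.46

Pre-tax income = €2,633,000 − €403,290.00 = €2,229,710.00.
Net income = €2,229,710.00 × (1 − 0.30) = €1,560,797.00.
Per share: €1,560,797.00 / 1,072,000 shares = €1.46.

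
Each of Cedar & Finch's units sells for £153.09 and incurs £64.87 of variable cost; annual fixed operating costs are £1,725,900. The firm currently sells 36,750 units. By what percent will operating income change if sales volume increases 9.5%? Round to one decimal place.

+20.3%

Contribution at this volume is 36,750 × £88.22 = £3,242,085.00.
EBIT = £3,242,085.00 − £1,725,900 = £1,516,185.00.
DOL = contribution ÷ EBIT = £3,242,085.00 ÷ £1,516,185.00 = 2.1383.
Operating income changes by 2.1383 × +9.5% = +20.3%.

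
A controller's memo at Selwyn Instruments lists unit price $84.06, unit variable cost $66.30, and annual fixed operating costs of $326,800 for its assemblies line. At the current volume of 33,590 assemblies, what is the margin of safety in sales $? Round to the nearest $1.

$1,276,796

Contribution margin per unit = $84.06 − $66.30 = $17.76. Break-even units = $326,800 ÷ $17.76 = 18,400.90; break-even revenue = 18,400.90 × $84.06 = $1,546,779.73.
Actual sales revenue = 33,590 × $84.06 = $2,823,575.40.
Margin of safety = $2,823,575.40 − $1,546,779.73 = $1,276,796.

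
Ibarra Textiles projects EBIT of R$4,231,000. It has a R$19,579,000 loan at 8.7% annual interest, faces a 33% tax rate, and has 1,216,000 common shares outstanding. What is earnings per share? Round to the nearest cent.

Pre-tax income = R$4,231,000 − R$1,703,373.00 = R$2,527,627.00.
After tax at 33%: net income = R$2,527,627.00 × 0.67 = R$1,693,510.09.
Per share: R$1,693,510.09 / 1,216,000 shares = R$1.39.

R$1.39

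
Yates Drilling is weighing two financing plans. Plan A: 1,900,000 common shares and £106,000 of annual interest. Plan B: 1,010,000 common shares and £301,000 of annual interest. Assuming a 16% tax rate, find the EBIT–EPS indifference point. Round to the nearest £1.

£522,292

Set EPS_A = EPS_B: (EBIT − £106,000)(1 − 0.16) ÷ 1,900,000 = (EBIT − £301,000)(1 − 0.16) ÷ 1,010,000.
Cancelling (1 − t) and cross-multiplying: 1,010,000·(EBIT − 106,000) = 1,900,000·(EBIT − 301,000).
Solving, EBIT = (301,000·1,900,000 − 106,000·1,010,000) / (1,900,000 − 1,010,000) = 464,840,000,000 / 890,000 = 522,292.13.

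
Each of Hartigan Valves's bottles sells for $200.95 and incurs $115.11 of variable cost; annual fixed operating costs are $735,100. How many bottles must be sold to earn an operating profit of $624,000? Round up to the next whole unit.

15,833 bottles

Unit CM = price − variable cost = $200.95 − $115.11 = $85.84.
Need Q such that Q × $85.84 − $735,100 = $624,000, i.e. Q = $1,359,100 / $85.84 = 15,832.95 → 15,833.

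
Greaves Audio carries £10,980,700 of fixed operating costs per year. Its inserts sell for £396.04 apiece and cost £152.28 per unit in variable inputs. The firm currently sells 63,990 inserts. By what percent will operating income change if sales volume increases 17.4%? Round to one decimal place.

+58.8%

Contribution at this volume is 63,990 × £243.76 = £15,598,202.40.
Operating income = contribution − fixed costs = £15,598,202.40 − £10,980,700 = £4,617,502.40.
Degree of operating leverage = £15,598,202.40 / £4,617,502.40 = 3.3781.
Operating income changes by 3.3781 × +17.4% = +58.8%.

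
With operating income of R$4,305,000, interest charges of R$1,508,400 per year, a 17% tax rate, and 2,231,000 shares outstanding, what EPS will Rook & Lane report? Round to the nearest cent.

R$1.04

Pre-tax income = R$4,305,000 − R$1,508,400.00 = R$2,796,600.00.
After tax at 17%: net income = R$2,796,600.00 × 0.83 = R$2,321,178.00.
EPS = R$2,321,178.00 ÷ 2,231,000 = R$1.04.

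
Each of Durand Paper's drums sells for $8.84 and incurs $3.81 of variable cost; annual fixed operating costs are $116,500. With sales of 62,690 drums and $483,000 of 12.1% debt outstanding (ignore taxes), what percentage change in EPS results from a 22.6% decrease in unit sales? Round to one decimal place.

-50.8%

Total contribution margin = 62,690 × $5.03 = $315,330.70.
Subtracting fixed costs: EBIT = $315,330.70 − $116,500 = $198,830.70.
After interest of $58,443.00, pre-tax earnings = $140,387.70.
DCL = total CM / (EBIT − I) = $315,330.70 / $140,387.70 = 2.2461.
EPS therefore changes by 2.2461 × (-22.6%) = -50.8%.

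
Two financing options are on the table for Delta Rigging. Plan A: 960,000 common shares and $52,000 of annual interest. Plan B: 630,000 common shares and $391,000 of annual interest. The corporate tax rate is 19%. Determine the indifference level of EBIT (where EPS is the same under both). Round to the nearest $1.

$1,038,182

Set EPS_A = EPS_B: (EBIT − $52,000)(1 − 0.19) ÷ 960,000 = (EBIT − $391,000)(1 − 0.19) ÷ 630,000.
Cancelling (1 − t) and cross-multiplying: 630,000·(EBIT − 52,000) = 960,000·(EBIT − 391,000).
Solving, EBIT = (391,000·960,000 − 52,000·630,000) / (960,000 − 630,000) = 342,600,000,000 / 330,000 = 1,038,181.82.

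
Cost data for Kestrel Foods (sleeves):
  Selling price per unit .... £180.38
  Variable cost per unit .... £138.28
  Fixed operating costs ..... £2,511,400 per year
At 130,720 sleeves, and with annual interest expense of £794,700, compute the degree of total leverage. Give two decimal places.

2.50

Contribution at this volume is 130,720 × £42.10 = £5,503,312.00.
Subtracting fixed costs: EBIT = £5,503,312.00 − £2,511,400 = £2,991,912.00. Interest = £794,700.00, so EBIT − I = £2,197,212.00.
Degree of total leverage = total CM / (EBIT − interest) = £5,503,312.00 / £2,197,212.00 = 2.5047.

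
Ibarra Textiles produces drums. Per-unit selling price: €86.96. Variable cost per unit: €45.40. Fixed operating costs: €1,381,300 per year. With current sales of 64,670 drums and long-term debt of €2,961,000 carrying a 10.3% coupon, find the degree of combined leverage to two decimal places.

2.68

At 64,670 units, contribution = 64,670 × €41.56 = €2,687,685.20.
EBIT = €2,687,685.20 − €1,381,300 = €1,306,385.20. Interest = €304,983.00, so EBIT − I = €1,001,402.20.
DCL = contribution ÷ (EBIT − I) = €2,687,685.20 ÷ €1,001,402.20 = 2.6839.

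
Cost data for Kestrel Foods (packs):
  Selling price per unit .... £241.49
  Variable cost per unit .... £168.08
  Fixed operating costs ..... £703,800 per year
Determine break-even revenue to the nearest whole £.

CM per unit = £241.49 − £168.08 = £73.41; CM ratio = £73.41 / £241.49 = 0.3040.
Break-even revenue = fixed costs × price ÷ CM = £703,800 × £241.49 ÷ £73.41 = £2,315,225.

£2,315,225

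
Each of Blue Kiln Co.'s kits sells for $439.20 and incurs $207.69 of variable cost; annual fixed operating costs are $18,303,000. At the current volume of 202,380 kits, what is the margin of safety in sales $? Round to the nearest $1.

Contribution margin per unit = $439.20 − $207.69 = $231.51. Break-even units = $18,303,000 ÷ $231.51 = 79,059.22; break-even revenue = 79,059.22 × $439.20 = $34,722,809.38.
Current sales = 202,380 × $439.20 = $88,885,296.00.
Margin of safety = $88,885,296.00 − $34,722,809.38 = $54,162,487.

$54,162,487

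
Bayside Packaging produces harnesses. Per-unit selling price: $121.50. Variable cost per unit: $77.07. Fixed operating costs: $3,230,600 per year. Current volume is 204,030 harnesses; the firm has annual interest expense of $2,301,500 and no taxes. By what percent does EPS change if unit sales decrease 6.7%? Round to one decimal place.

Contribution at this volume is 204,030 × $44.43 = $9,065,052.90.
Subtracting fixed costs: EBIT = $9,065,052.90 − $3,230,600 = $5,834,452.90.
Interest = $2,301,500.00, so EBIT − I = $3,532,952.90.
DCL = total CM / (EBIT − I) = $9,065,052.90 / $3,532,952.90 = 2.5659.
EPS therefore changes by 2.5659 × (-6.7%) = -17.2%.

-17.2%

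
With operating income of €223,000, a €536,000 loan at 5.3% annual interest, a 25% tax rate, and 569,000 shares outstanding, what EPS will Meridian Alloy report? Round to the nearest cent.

€0.26

Pre-tax income = €223,000 − €28,408.00 = €194,592.00.
After tax at 25%: net income = €194,592.00 × 0.75 = €145,944.00.
Per share: €145,944.00 / 569,000 shares = €0.26.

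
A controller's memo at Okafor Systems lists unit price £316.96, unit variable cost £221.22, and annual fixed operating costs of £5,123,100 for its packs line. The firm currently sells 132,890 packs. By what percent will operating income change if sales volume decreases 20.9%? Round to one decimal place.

Contribution at this volume is 132,890 × £95.74 = £12,722,888.60.
Subtracting fixed costs: EBIT = £12,722,888.60 − £5,123,100 = £7,599,788.60.
Degree of operating leverage = £12,722,888.60 / £7,599,788.60 = 1.6741.
So EBIT moves 1.6741 × (-20.9%) = -35.0%.

-35.0%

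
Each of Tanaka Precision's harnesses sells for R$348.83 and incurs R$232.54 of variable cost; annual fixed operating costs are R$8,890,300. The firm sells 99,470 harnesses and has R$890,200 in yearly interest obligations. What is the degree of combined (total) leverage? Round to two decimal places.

Contribution at this volume is 99,470 × R$116.29 = R$11,567,366.30.
EBIT = R$11,567,366.30 − R$8,890,300 = R$2,677,066.30. Interest = R$890,200.00, so EBIT − I = R$1,786,866.30.
DCL = contribution ÷ (EBIT − I) = R$11,567,366.30 ÷ R$1,786,866.30 = 6.4735.

6.47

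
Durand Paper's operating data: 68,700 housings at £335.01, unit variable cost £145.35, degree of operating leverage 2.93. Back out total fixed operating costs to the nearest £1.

£8,582,665

Contribution at this volume is 68,700 × £189.66 = £13,029,642.00.
Since DOL = CM ÷ EBIT, EBIT = £13,029,642.00 ÷ 2.93 = £4,446,976.79.
And FC = contribution − EBIT = £13,029,642.00 − £4,446,976.79 = £8,582,665.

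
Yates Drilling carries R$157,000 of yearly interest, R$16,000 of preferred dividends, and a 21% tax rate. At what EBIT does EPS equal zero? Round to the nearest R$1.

R$177,253

Grossing the preferred dividend up to pre-tax terms: R$16,000 / (1 − 0.21) = R$20,253.16.
EPS = 0 when EBIT covers interest plus the pre-tax preferred burden: R$157,000 + R$20,253.16 = R$177,253.16.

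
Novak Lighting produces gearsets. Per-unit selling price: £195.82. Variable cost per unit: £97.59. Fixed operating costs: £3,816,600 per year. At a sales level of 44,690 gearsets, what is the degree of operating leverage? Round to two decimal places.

Contribution at this volume is 44,690 × £98.23 = £4,389,898.70.
Operating income = contribution − fixed costs = £4,389,898.70 − £3,816,600 = £573,298.70.
Degree of operating leverage = £4,389,898.70 / £573,298.70 = 7.6573.

7.66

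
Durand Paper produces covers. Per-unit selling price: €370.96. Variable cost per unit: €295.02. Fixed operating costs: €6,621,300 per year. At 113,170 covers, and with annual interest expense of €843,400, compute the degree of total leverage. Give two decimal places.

At 113,170 units, contribution = 113,170 × €75.94 = €8,594,129.80.
EBIT = €8,594,129.80 − €6,621,300 = €1,972,829.80. Interest = €843,400.00, so EBIT − I = €1,129,429.80.
Degree of total leverage = total CM / (EBIT − interest) = €8,594,129.80 / €1,129,429.80 = 7.6093.

7.61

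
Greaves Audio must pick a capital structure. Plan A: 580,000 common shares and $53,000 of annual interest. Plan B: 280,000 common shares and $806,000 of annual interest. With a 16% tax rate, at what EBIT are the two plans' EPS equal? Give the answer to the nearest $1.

$1,508,800

Set EPS_A = EPS_B: (EBIT − $53,000)(1 − 0.16) ÷ 580,000 = (EBIT − $806,000)(1 − 0.16) ÷ 280,000.
The (1 − t) factor cancels: (EBIT − 53,000) × 280,000 = (EBIT − 806,000) × 580,000.
EBIT × (580,000 − 280,000) = 806,000 × 580,000 − 53,000 × 280,000 = 452,640,000,000, so EBIT = 452,640,000,000 ÷ 300,000 = 1,508,800.00.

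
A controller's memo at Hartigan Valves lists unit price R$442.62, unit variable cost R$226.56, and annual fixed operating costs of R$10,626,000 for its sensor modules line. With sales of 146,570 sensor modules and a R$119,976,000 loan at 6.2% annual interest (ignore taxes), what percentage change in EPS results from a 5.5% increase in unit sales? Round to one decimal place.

At 146,570 units, contribution = 146,570 × R$216.06 = R$31,667,914.20.
EBIT = R$31,667,914.20 − R$10,626,000 = R$21,041,914.20.
After interest of R$7,438,512.00, pre-tax earnings = R$13,603,402.20.
DCL = total CM / (EBIT − I) = R$31,667,914.20 / R$13,603,402.20 = 2.3279.
EPS therefore changes by 2.3279 × (+5.5%) = +12.8%.

+12.8%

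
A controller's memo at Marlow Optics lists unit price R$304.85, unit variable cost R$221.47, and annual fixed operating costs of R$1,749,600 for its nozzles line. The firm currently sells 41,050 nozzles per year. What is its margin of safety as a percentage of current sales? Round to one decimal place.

48.9%

Contribution margin per unit = R$304.85 − R$221.47 = R$83.38. Break-even units = R$1,749,600 ÷ R$83.38 = 20,983.45; break-even revenue = 20,983.45 × R$304.85 = R$6,396,804.51.
Current sales = 41,050 × R$304.85 = R$12,514,092.50.
Margin of safety = (R$12,514,092.50 − R$6,396,804.51) ÷ R$12,514,092.50 = 48.9%.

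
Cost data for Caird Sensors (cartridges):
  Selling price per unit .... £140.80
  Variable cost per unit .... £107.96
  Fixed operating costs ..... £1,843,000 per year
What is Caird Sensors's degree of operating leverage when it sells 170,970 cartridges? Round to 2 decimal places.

Contribution at this volume is 170,970 × £32.84 = £5,614,654.80.
Operating income = contribution − fixed costs = £5,614,654.80 − £1,843,000 = £3,771,654.80.
DOL = contribution ÷ EBIT = £5,614,654.80 ÷ £3,771,654.80 = 1.4886.

1.49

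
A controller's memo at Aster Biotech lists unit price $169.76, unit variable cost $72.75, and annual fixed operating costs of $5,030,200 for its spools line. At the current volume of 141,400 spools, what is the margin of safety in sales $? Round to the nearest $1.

Unit CM = price − variable cost = $169.76 − $72.75 = $97.01. Break-even units = $5,030,200 ÷ $97.01 = 51,852.39; break-even revenue = 51,852.39 × $169.76 = $8,802,461.11.
Actual sales revenue = 141,400 × $169.76 = $24,004,064.00.
Margin of safety = $24,004,064.00 − $8,802,461.11 = $15,201,603.

$15,201,603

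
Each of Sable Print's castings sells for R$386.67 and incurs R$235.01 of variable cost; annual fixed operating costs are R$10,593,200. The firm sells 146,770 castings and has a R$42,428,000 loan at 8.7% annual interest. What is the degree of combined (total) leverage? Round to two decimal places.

2.79

At 146,770 units, contribution = 146,770 × R$151.66 = R$22,259,138.20.
Operating income = contribution − fixed costs = R$22,259,138.20 − R$10,593,200 = R$11,665,938.20. Interest = R$3,691,236.00.
DOL = R$22,259,138.20 ÷ R$11,665,938.20 = 1.9080; DFL = R$11,665,938.20 ÷ R$7,974,702.20 = 1.4629.
DCL = DOL × DFL = 1.9080 × 1.4629 = 2.7912.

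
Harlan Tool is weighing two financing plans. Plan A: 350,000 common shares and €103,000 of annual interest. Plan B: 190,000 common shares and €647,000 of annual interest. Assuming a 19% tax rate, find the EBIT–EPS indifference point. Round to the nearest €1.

€1,293,000

At indifference, (EBIT − 103,000)(1 − t)/350,000 = (EBIT − 647,000)(1 − t)/190,000.
The (1 − t) factor cancels: (EBIT − 103,000) × 190,000 = (EBIT − 647,000) × 350,000.
EBIT × (350,000 − 190,000) = 647,000 × 350,000 − 103,000 × 190,000 = 206,880,000,000, so EBIT = 206,880,000,000 ÷ 160,000 = 1,293,000.00.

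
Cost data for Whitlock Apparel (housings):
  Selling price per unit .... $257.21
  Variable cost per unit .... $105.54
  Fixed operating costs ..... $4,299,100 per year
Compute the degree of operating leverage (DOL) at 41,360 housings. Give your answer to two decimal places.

3.18

Contribution at this volume is 41,360 × $151.67 = $6,273,071.20.
Operating income = contribution − fixed costs = $6,273,071.20 − $4,299,100 = $1,973,971.20.
DOL = contribution ÷ EBIT = $6,273,071.20 ÷ $1,973,971.20 = 3.1779.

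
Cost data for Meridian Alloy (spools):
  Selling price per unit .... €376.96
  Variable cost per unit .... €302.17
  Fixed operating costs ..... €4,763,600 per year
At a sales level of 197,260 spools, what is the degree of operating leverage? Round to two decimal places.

Total contribution margin = 197,260 × €74.79 = €14,753,075.40.
EBIT = €14,753,075.40 − €4,763,600 = €9,989,475.40.
So DOL = total CM / EBIT = €14,753,075.40 / €9,989,475.40 = 1.4769.

1.48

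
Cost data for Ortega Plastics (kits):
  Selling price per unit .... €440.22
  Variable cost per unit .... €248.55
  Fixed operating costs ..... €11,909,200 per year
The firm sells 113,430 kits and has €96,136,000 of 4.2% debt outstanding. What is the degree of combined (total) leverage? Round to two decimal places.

3.75

Total contribution margin = 113,430 × €191.67 = €21,741,128.10.
EBIT = €21,741,128.10 − €11,909,200 = €9,831,928.10. Interest = €4,037,712.00.
DOL = €21,741,128.10 ÷ €9,831,928.10 = 2.2113; DFL = €9,831,928.10 ÷ €5,794,216.10 = 1.6969.
DCL = DOL × DFL = 2.2113 × 1.6969 = 3.7524.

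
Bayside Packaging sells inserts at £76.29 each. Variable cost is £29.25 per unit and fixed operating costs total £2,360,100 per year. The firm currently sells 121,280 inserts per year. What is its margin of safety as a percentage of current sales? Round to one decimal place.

Contribution margin per unit = £76.29 − £29.25 = £47.04. Break-even units = £2,360,100 ÷ £47.04 = 50,172.19; break-even revenue = 50,172.19 × £76.29 = £3,827,636.67.
Actual sales revenue = 121,280 × £76.29 = £9,252,451.20.
Margin of safety = (£9,252,451.20 − £3,827,636.67) ÷ £9,252,451.20 = 58.6%.

58.6%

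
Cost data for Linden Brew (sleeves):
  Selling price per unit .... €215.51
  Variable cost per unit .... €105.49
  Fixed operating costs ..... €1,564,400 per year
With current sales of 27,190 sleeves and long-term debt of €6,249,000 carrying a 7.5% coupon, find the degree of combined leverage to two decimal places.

3.12

Contribution at this volume is 27,190 × €110.02 = €2,991,443.80.
Subtracting fixed costs: EBIT = €2,991,443.80 − €1,564,400 = €1,427,043.80. Interest = €468,675.00.
DOL = €2,991,443.80 ÷ €1,427,043.80 = 2.0963; DFL = €1,427,043.80 ÷ €958,368.80 = 1.4890.
DCL = DOL × DFL = 2.0963 × 1.4890 = 3.1214.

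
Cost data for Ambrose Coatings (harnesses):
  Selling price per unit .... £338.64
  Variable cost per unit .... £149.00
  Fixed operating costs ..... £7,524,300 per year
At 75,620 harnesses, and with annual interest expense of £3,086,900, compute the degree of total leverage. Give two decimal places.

Total contribution margin = 75,620 × £189.64 = £14,340,576.80.
Operating income = contribution − fixed costs = £14,340,576.80 − £7,524,300 = £6,816,276.80. Interest = £3,086,900.00.
DOL = £14,340,576.80 ÷ £6,816,276.80 = 2.1039; DFL = £6,816,276.80 ÷ £3,729,376.80 = 1.8277.
DCL = DOL × DFL = 2.1039 × 1.8277 = 3.8453.

3.85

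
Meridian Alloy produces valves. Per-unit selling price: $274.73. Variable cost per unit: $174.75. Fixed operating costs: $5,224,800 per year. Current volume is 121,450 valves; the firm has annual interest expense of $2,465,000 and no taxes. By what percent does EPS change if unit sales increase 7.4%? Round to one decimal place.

Contribution at this volume is 121,450 × $99.98 = $12,142,571.00.
Subtracting fixed costs: EBIT = $12,142,571.00 − $5,224,800 = $6,917,771.00.
After interest of $2,465,000.00, pre-tax earnings = $4,452,771.00.
DCL = total CM / (EBIT − I) = $12,142,571.00 / $4,452,771.00 = 2.7270.
%ΔEPS = DCL × %ΔSales = 2.7270 × +7.4% = +20.2%.

+20.2%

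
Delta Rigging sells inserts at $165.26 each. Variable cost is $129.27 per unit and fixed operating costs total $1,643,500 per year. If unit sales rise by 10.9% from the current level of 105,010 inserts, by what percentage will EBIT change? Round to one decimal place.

+19.3%

Contribution at this volume is 105,010 × $35.99 = $3,779,309.90.
Subtracting fixed costs: EBIT = $3,779,309.90 − $1,643,500 = $2,135,809.90.
DOL = contribution ÷ EBIT = $3,779,309.90 ÷ $2,135,809.90 = 1.7695.
Operating income changes by 1.7695 × +10.9% = +19.3%.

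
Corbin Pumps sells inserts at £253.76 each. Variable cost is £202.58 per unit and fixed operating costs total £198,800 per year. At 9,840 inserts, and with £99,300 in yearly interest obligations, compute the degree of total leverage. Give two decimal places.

2.45

At 9,840 units, contribution = 9,840 × £51.18 = £503,611.20.
EBIT = £503,611.20 − £198,800 = £304,811.20. Interest = £99,300.00, so EBIT − I = £205,511.20.
DCL = contribution ÷ (EBIT − I) = £503,611.20 ÷ £205,511.20 = 2.4505.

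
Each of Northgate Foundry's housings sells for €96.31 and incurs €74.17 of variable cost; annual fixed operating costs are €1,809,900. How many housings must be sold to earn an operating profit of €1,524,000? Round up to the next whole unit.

Contribution margin per unit = €96.31 − €74.17 = €22.14.
Required volume = (fixed costs + target profit) ÷ CM = (€1,809,900 + €1,524,000) ÷ €22.14 = 150,582.66, so 150,583 housings.

150,583 housings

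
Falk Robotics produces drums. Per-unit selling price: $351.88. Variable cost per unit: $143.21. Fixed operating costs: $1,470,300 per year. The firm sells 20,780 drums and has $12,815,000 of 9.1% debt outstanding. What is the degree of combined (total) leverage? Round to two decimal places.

Total contribution margin = 20,780 × $208.67 = $4,336,162.60.
EBIT = $4,336,162.60 − $1,470,300 = $2,865,862.60. Interest = $1,166,165.00.
DOL = $4,336,162.60 ÷ $2,865,862.60 = 1.5130; DFL = $2,865,862.60 ÷ $1,699,697.60 = 1.6861.
DCL = DOL × DFL = 1.5130 × 1.6861 = 2.5511.

2.55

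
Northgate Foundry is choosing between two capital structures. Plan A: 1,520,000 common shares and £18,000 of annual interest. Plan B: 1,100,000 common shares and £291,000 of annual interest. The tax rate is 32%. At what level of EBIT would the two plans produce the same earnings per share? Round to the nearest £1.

Set EPS_A = EPS_B: (EBIT − £18,000)(1 − 0.32) ÷ 1,520,000 = (EBIT − £291,000)(1 − 0.32) ÷ 1,100,000.
The (1 − t) factor cancels: (EBIT − 18,000) × 1,100,000 = (EBIT − 291,000) × 1,520,000.
EBIT × (1,520,000 − 1,100,000) = 291,000 × 1,520,000 − 18,000 × 1,100,000 = 422,520,000,000, so EBIT = 422,520,000,000 ÷ 420,000 = 1,006,000.00.

£1,006,000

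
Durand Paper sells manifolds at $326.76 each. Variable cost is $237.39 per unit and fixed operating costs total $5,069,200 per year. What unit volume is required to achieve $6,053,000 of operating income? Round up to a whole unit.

Each unit contributes $326.76 − $237.39 = $89.37.
Required volume = (fixed costs + target profit) ÷ CM = ($5,069,200 + $6,053,000) ÷ $89.37 = 124,451.16, so 124,452 manifolds.

124,452 manifolds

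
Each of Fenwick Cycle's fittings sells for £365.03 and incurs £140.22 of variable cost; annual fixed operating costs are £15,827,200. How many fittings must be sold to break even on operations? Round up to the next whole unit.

70,403 fittings

Contribution margin per unit = £365.03 − £140.22 = £224.81.
Break-even volume = fixed costs ÷ CM per unit = £15,827,200 ÷ £224.81 = 70,402.56, so 70,403 fittings.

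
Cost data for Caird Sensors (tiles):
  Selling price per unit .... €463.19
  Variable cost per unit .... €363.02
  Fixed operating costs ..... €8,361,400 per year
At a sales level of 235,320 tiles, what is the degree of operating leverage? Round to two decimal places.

1.55

Contribution at this volume is 235,320 × €100.17 = €23,572,004.40.
Operating income = contribution − fixed costs = €23,572,004.40 − €8,361,400 = €15,210,604.40.
DOL = contribution ÷ EBIT = €23,572,004.40 ÷ €15,210,604.40 = 1.5497.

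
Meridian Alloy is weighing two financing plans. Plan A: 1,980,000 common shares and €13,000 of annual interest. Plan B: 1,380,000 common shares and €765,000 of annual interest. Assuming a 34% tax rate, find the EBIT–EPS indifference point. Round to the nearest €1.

Set EPS_A = EPS_B: (EBIT − €13,000)(1 − 0.34) ÷ 1,980,000 = (EBIT − €765,000)(1 − 0.34) ÷ 1,380,000.
Cancelling (1 − t) and cross-multiplying: 1,380,000·(EBIT − 13,000) = 1,980,000·(EBIT − 765,000).
Solving, EBIT = (765,000·1,980,000 − 13,000·1,380,000) / (1,980,000 − 1,380,000) = 1,496,760,000,000 / 600,000 = 2,494,600.00.

€2,494,600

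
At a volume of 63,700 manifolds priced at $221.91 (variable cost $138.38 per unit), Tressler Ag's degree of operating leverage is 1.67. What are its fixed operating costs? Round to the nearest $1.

$2,134,717

Contribution at this volume is 63,700 × $83.53 = $5,320,861.00.
Since DOL = CM ÷ EBIT, EBIT = $5,320,861.00 ÷ 1.67 = $3,186,144.31.
Fixed costs = CM − EBIT = $5,320,861.00 − $3,186,144.31 = $2,134,717.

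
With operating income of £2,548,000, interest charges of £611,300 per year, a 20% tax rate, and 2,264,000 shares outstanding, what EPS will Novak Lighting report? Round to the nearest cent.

£0.68

Pre-tax income = £2,548,000 − £611,300.00 = £1,936,700.00.
Net income = £1,936,700.00 × (1 − 0.20) = £1,549,360.00.
Per share: £1,549,360.00 / 2,264,000 shares = £0.68.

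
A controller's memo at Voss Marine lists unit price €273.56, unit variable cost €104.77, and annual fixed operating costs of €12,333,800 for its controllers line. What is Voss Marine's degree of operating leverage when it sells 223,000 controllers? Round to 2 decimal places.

1.49

Total contribution margin = 223,000 × €168.79 = €37,640,170.00.
Subtracting fixed costs: EBIT = €37,640,170.00 − €12,333,800 = €25,306,370.00.
So DOL = total CM / EBIT = €37,640,170.00 / €25,306,370.00 = 1.4874.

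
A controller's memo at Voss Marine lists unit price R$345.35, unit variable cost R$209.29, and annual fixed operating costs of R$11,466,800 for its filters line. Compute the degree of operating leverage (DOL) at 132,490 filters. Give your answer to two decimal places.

2.75

Contribution at this volume is 132,490 × R$136.06 = R$18,026,589.40.
EBIT = R$18,026,589.40 − R$11,466,800 = R$6,559,789.40.
DOL = contribution ÷ EBIT = R$18,026,589.40 ÷ R$6,559,789.40 = 2.7480.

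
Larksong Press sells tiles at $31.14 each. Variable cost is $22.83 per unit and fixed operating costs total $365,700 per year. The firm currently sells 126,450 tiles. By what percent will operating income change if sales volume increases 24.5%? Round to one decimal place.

+37.6%

At 126,450 units, contribution = 126,450 × $8.31 = $1,050,799.50.
EBIT = $1,050,799.50 − $365,700 = $685,099.50.
DOL = contribution ÷ EBIT = $1,050,799.50 ÷ $685,099.50 = 1.5338.
%ΔEBIT = DOL × %ΔSales = 1.5338 × +24.5% = +37.6%.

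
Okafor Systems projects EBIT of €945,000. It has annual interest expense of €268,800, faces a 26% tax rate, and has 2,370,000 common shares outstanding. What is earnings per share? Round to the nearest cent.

Pre-tax income = €945,000 − €268,800.00 = €676,200.00.
Net income = €676,200.00 × (1 − 0.26) = €500,388.00.
Per share: €500,388.00 / 2,370,000 shares = €0.21.

€0.21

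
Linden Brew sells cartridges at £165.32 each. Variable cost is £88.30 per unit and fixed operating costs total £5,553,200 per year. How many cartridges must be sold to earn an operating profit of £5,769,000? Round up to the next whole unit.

Contribution margin per unit = £165.32 − £88.30 = £77.02.
Units = (FC + target) / CM = (£5,553,200 + £5,769,000) / £77.02 = 147,003.38, so 147,004 cartridges.

147,004 cartridges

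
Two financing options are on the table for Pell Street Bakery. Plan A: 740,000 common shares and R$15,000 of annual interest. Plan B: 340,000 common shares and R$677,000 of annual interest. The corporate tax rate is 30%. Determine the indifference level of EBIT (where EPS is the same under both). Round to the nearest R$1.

R$1,239,700

At indifference, (EBIT − 15,000)(1 − t)/740,000 = (EBIT − 677,000)(1 − t)/340,000.
Cancelling (1 − t) and cross-multiplying: 340,000·(EBIT − 15,000) = 740,000·(EBIT − 677,000).
EBIT × (740,000 − 340,000) = 677,000 × 740,000 − 15,000 × 340,000 = 495,880,000,000, so EBIT = 495,880,000,000 ÷ 400,000 = 1,239,700.00.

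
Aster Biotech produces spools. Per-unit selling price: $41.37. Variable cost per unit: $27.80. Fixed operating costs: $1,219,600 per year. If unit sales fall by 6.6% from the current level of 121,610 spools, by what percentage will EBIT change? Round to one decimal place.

-25.3%

At 121,610 units, contribution = 121,610 × $13.57 = $1,650,247.70.
EBIT = $1,650,247.70 − $1,219,600 = $430,647.70.
Degree of operating leverage = $1,650,247.70 / $430,647.70 = 3.8320.
%ΔEBIT = DOL × %ΔSales = 3.8320 × -6.6% = -25.3%.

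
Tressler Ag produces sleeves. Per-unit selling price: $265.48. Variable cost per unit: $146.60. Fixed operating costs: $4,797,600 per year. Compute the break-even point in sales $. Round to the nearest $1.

$10,713,887

CM per unit = $265.48 − $146.60 = $118.88; CM ratio = $118.88 / $265.48 = 0.4478.
Break-even sales = FC ÷ CM ratio = $4,797,600 × $265.48 / $118.88 = $10,713,887.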